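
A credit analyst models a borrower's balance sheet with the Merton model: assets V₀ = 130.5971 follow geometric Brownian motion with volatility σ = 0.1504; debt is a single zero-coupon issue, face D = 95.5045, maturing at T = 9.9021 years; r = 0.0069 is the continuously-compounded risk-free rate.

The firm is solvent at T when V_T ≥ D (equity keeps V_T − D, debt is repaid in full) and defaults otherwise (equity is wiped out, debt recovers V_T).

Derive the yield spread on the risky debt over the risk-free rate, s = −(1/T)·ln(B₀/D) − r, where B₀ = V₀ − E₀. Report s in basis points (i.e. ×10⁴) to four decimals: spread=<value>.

spread=70.0838

d₁ = [ln(V₀/D) + (r + σ²/2)T] / (σ√T)
   = [ln(130.5971/95.5045) + (0.0069 + 0.5·0.1504²)·9.9021] / (0.1504·√9.9021)
   = [0.312944 + 0.180318] / 0.473273 = 1.042236
d₂ = d₁ − σ√T = 1.042236 − 0.473273 = 0.568963
N(d₁) = 0.851349,  N(d₂) = 0.715309,  e^(−rT) = 0.933957
E₀ = V₀·N(d₁) − D·e^(−rT)·N(d₂)
   = 130.5971·0.851349 − 95.5045·0.933957·0.715309 = 47.380140
B₀ = V₀ − E₀ = 130.5971 − 47.380140 = 83.216960
spread = −(1/T)·ln(B₀/D) − r = −(1/9.9021)·ln(83.216960/95.5045) − 0.0069 = 0.00700838
in basis points: 0.00700838 × 10⁴ = 70.0838 bp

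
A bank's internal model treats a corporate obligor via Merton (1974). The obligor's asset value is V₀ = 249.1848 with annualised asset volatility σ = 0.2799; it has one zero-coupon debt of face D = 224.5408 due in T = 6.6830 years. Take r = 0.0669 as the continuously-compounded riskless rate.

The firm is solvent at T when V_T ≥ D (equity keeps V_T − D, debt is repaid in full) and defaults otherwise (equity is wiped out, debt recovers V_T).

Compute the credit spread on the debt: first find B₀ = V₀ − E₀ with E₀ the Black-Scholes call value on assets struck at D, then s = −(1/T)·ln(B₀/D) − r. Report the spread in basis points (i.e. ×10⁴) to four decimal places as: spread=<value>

spread=187.7924

d₁ = [ln(V₀/D) + (r + σ²/2)T] / (σ√T)
   = [ln(249.1848/224.5408) + (0.0669 + 0.5·0.2799²)·6.6830] / (0.2799·√6.6830)
   = [0.104137 + 0.708879] / 0.723583 = 1.123598
d₂ = d₁ − σ√T = 1.123598 − 0.723583 = 0.400014
N(d₁) = 0.869408,  N(d₂) = 0.655427,  e^(−rT) = 0.639485
E₀ = V₀·N(d₁) − D·e^(−rT)·N(d₂)
   = 249.1848·0.869408 − 224.5408·0.639485·0.655427 = 122.530276
B₀ = V₀ − E₀ = 249.1848 − 122.530276 = 126.654524
spread = −(1/T)·ln(B₀/D) − r = −(1/6.6830)·ln(126.654524/224.5408) − 0.0669 = 0.01877924
in basis points: 0.01877924 × 10⁴ = 187.7924 bp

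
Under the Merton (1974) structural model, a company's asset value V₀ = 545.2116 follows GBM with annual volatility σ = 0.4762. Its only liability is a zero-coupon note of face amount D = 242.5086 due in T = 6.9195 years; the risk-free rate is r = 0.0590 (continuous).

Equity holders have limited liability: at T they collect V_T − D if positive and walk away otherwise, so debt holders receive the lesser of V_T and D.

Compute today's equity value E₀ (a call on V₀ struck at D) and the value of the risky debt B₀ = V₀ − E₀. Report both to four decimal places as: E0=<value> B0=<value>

d₁ = [ln(V₀/D) + (r + σ²/2)T] / (σ√T)
   = [ln(545.2116/242.5086) + (0.0590 + 0.5·0.4762²)·6.9195] / (0.4762·√6.9195)
   = [0.810137 + 1.192806] / 1.252641 = 1.598975
d₂ = d₁ − σ√T = 1.598975 − 1.252641 = 0.346334
N(d₁) = 0.945087,  N(d₂) = 0.635454,  e^(−rT) = 0.664812
E₀ = V₀·N(d₁) − D·e^(−rT)·N(d₂)
   = 545.2116·0.945087 − 242.5086·0.664812·0.635454 = 412.822739
B₀ = V₀ − E₀ = 545.2116 − 412.822739 = 132.388861

E0=412.8227 B0=132.3889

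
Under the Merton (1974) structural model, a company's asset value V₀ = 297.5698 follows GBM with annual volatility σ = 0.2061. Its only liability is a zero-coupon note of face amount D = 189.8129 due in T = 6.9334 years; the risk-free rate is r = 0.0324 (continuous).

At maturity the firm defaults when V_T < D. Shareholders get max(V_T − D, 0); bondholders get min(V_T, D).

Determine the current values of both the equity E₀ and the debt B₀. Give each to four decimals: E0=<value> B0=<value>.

E0=151.7244 B0=145.8454

d₁ = [ln(V₀/D) + (r + σ²/2)T] / (σ√T)
   = [ln(297.5698/189.8129) + (0.0324 + 0.5·0.2061²)·6.9334] / (0.2061·√6.9334)
   = [0.449610 + 0.371898] / 0.542689 = 1.513772
d₂ = d₁ − σ√T = 1.513772 − 0.542689 = 0.971083
N(d₁) = 0.934958,  N(d₂) = 0.834247,  e^(−rT) = 0.798802
E₀ = V₀·N(d₁) − D·e^(−rT)·N(d₂)
   = 297.5698·0.934958 − 189.8129·0.798802·0.834247 = 151.724419
B₀ = V₀ − E₀ = 297.5698 − 151.724419 = 145.845381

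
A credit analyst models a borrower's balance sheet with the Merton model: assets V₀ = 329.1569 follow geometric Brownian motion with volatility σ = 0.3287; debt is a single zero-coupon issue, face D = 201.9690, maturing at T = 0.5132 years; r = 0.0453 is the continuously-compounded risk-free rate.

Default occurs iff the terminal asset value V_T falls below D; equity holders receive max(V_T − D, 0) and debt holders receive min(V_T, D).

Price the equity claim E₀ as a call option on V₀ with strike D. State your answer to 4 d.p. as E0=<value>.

d₁ = [ln(V₀/D) + (r + σ²/2)T] / (σ√T)
   = [ln(329.1569/201.9690) + (0.0453 + 0.5·0.3287²)·0.5132] / (0.3287·√0.5132)
   = [0.488420 + 0.050972] / 0.235474 = 2.290666
d₂ = d₁ − σ√T = 2.290666 − 0.235474 = 2.055192
N(d₁) = 0.989009,  N(d₂) = 0.980070,  e^(−rT) = 0.977020
E₀ = V₀·N(d₁) − D·e^(−rT)·N(d₂)
   = 329.1569·0.989009 − 201.9690·0.977020·0.980070 = 132.144013

E0=132.1440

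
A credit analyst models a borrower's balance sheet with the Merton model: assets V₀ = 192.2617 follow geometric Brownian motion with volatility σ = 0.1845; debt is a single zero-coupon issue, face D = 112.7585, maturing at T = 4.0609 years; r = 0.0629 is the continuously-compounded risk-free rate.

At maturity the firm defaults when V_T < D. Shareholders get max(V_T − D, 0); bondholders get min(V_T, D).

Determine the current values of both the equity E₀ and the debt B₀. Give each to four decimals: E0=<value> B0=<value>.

d₁ = [ln(V₀/D) + (r + σ²/2)T] / (σ√T)
   = [ln(192.2617/112.7585) + (0.0629 + 0.5·0.1845²)·4.0609] / (0.1845·√4.0609)
   = [0.533609 + 0.324548] / 0.371798 = 2.308124
d₂ = d₁ − σ√T = 2.308124 − 0.371798 = 1.936325
N(d₁) = 0.989504,  N(d₂) = 0.973586,  e^(−rT) = 0.774583
E₀ = V₀·N(d₁) − D·e^(−rT)·N(d₂)
   = 192.2617·0.989504 − 112.7585·0.774583·0.973586 = 105.209907
B₀ = V₀ − E₀ = 192.2617 − 105.209907 = 87.051793

E0=105.2099 B0=87.0518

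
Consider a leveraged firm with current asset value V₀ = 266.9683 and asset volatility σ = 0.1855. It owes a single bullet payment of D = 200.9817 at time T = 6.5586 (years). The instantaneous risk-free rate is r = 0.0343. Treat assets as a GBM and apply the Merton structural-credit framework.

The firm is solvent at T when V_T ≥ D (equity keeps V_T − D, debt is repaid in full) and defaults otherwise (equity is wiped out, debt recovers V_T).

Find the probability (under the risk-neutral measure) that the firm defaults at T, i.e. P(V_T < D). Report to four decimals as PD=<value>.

PD=0.2022

d₁ = [ln(V₀/D) + (r + σ²/2)T] / (σ√T)
   = [ln(266.9683/200.9817) + (0.0343 + 0.5·0.1855²)·6.5586] / (0.1855·√6.5586)
   = [0.283916 + 0.337802] / 0.475061 = 1.308711
d₂ = d₁ − σ√T = 1.308711 − 0.475061 = 0.833650
risk-neutral PD = N(−d₂) = N(-0.833650) = 0.202239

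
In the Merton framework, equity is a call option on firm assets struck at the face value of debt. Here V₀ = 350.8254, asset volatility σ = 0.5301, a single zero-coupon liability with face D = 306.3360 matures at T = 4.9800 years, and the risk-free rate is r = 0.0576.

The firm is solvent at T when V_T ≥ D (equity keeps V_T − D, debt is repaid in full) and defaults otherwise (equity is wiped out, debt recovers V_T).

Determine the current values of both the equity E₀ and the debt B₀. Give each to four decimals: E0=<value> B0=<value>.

d₁ = [ln(V₀/D) + (r + σ²/2)T] / (σ√T)
   = [ln(350.8254/306.3360) + (0.0576 + 0.5·0.5301²)·4.9800] / (0.5301·√4.9800)
   = [0.135606 + 0.986553] / 1.182967 = 0.948597
d₂ = d₁ − σ√T = 0.948597 − 1.182967 = -0.234369
N(d₁) = 0.828587,  N(d₂) = 0.407349,  e^(−rT) = 0.750626
E₀ = V₀·N(d₁) − D·e^(−rT)·N(d₂)
   = 350.8254·0.828587 − 306.3360·0.750626·0.407349 = 197.022084
B₀ = V₀ − E₀ = 350.8254 − 197.022084 = 153.803316

E0=197.0221 B0=153.8033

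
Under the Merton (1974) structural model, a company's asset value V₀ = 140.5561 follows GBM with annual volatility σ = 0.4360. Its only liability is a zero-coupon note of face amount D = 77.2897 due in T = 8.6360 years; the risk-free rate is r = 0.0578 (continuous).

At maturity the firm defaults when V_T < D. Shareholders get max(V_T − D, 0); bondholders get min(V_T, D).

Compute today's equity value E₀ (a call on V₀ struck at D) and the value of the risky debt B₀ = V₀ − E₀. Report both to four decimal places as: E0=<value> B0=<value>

d₁ = [ln(V₀/D) + (r + σ²/2)T] / (σ√T)
   = [ln(140.5561/77.2897) + (0.0578 + 0.5·0.4360²)·8.6360] / (0.4360·√8.6360)
   = [0.598046 + 1.319995] / 1.281276 = 1.496977
d₂ = d₁ − σ√T = 1.496977 − 1.281276 = 0.215701
N(d₁) = 0.932800,  N(d₂) = 0.585389,  e^(−rT) = 0.607040
E₀ = V₀·N(d₁) − D·e^(−rT)·N(d₂)
   = 140.5561·0.932800 − 77.2897·0.607040·0.585389 = 103.645522
B₀ = V₀ − E₀ = 140.5561 − 103.645522 = 36.910578

E0=103.6455 B0=36.9106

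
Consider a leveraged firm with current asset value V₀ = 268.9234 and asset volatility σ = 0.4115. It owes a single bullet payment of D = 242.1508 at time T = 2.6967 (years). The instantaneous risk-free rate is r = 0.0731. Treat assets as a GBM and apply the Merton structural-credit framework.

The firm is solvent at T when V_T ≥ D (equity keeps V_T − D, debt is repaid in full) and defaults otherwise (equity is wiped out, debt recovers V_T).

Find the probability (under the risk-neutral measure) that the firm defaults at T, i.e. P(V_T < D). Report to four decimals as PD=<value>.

d₁ = [ln(V₀/D) + (r + σ²/2)T] / (σ√T)
   = [ln(268.9234/242.1508) + (0.0731 + 0.5·0.4115²)·2.6967] / (0.4115·√2.6967)
   = [0.104866 + 0.425448] / 0.675750 = 0.784778
d₂ = d₁ − σ√T = 0.784778 − 0.675750 = 0.109028
risk-neutral PD = N(−d₂) = N(-0.109028) = 0.456590

PD=0.4566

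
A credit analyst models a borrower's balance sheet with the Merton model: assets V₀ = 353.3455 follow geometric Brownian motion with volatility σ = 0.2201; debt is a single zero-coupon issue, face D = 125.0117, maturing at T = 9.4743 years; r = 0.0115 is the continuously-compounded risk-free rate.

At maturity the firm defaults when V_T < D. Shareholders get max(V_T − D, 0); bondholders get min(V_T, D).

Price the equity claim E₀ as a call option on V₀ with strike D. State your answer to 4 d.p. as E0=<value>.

d₁ = [ln(V₀/D) + (r + σ²/2)T] / (σ√T)
   = [ln(353.3455/125.0117) + (0.0115 + 0.5·0.2201²)·9.4743] / (0.2201·√9.4743)
   = [1.039039 + 0.338441] / 0.677476 = 2.033254
d₂ = d₁ − σ√T = 2.033254 − 0.677476 = 1.355779
N(d₁) = 0.978987,  N(d₂) = 0.912415,  e^(−rT) = 0.896771
E₀ = V₀·N(d₁) − D·e^(−rT)·N(d₂)
   = 353.3455·0.978987 − 125.0117·0.896771·0.912415 = 243.632461

E0=243.6325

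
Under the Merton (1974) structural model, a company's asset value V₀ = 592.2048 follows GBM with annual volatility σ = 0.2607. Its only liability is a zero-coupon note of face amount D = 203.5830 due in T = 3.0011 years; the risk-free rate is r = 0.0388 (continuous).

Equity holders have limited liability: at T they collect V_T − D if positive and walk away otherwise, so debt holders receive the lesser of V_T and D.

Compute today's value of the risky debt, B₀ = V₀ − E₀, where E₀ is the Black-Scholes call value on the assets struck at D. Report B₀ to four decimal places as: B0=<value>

d₁ = [ln(V₀/D) + (r + σ²/2)T] / (σ√T)
   = [ln(592.2048/203.5830) + (0.0388 + 0.5·0.2607²)·3.0011] / (0.2607·√3.0011)
   = [1.067779 + 0.218427] / 0.451628 = 2.847929
d₂ = d₁ − σ√T = 2.847929 − 0.451628 = 2.396300
N(d₁) = 0.997800,  N(d₂) = 0.991719,  e^(−rT) = 0.890081
E₀ = V₀·N(d₁) − D·e^(−rT)·N(d₂)
   = 592.2048·0.997800 − 203.5830·0.890081·0.991719 = 411.196942
B₀ = V₀ − E₀ = 592.2048 − 411.196942 = 181.007858

B0=181.0079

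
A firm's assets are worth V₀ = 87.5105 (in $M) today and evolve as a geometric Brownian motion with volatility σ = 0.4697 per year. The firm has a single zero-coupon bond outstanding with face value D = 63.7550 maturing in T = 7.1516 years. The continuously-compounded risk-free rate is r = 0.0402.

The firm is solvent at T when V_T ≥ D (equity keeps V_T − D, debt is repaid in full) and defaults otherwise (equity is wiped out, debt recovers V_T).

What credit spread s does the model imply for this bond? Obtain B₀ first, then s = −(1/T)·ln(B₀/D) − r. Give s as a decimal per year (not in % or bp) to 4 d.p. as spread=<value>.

d₁ = [ln(V₀/D) + (r + σ²/2)T] / (σ√T)
   = [ln(87.5105/63.7550) + (0.0402 + 0.5·0.4697²)·7.1516] / (0.4697·√7.1516)
   = [0.316711 + 1.076380] / 1.256094 = 1.109066
d₂ = d₁ − σ√T = 1.109066 − 1.256094 = -0.147028
N(d₁) = 0.866299,  N(d₂) = 0.441555,  e^(−rT) = 0.750141
E₀ = V₀·N(d₁) − D·e^(−rT)·N(d₂)
   = 87.5105·0.866299 − 63.7550·0.750141·0.441555 = 54.692806
B₀ = V₀ − E₀ = 87.5105 − 54.692806 = 32.817694
spread = −(1/T)·ln(B₀/D) − r = −(1/7.1516)·ln(32.817694/63.7550) − 0.0402 = 0.05265751

spread=0.0527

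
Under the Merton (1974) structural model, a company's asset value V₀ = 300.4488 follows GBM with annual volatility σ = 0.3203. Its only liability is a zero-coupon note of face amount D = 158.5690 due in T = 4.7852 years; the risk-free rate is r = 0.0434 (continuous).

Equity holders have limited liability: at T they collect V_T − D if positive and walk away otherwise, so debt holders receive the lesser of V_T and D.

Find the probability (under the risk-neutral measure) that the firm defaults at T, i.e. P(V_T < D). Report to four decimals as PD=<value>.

PD=0.1954

d₁ = [ln(V₀/D) + (r + σ²/2)T] / (σ√T)
   = [ln(300.4488/158.5690) + (0.0434 + 0.5·0.3203²)·4.7852] / (0.3203·√4.7852)
   = [0.639088 + 0.453140] / 0.700659 = 1.558856
d₂ = d₁ − σ√T = 1.558856 − 0.700659 = 0.858196
risk-neutral PD = N(−d₂) = N(-0.858196) = 0.195392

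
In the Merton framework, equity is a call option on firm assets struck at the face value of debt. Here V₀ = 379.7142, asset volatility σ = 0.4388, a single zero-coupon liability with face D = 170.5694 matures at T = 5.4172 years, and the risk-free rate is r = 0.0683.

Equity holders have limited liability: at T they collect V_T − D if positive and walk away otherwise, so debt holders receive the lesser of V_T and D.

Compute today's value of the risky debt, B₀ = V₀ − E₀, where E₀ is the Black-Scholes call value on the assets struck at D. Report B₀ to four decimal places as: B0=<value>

B0=105.4077

d₁ = [ln(V₀/D) + (r + σ²/2)T] / (σ√T)
   = [ln(379.7142/170.5694) + (0.0683 + 0.5·0.4388²)·5.4172] / (0.4388·√5.4172)
   = [0.800277 + 0.891523] / 1.021302 = 1.656513
d₂ = d₁ − σ√T = 1.656513 − 1.021302 = 0.635212
N(d₁) = 0.951191,  N(d₂) = 0.737355,  e^(−rT) = 0.690738
E₀ = V₀·N(d₁) − D·e^(−rT)·N(d₂)
   = 379.7142·0.951191 − 170.5694·0.690738·0.737355 = 274.306520
B₀ = V₀ − E₀ = 379.7142 − 274.306520 = 105.407680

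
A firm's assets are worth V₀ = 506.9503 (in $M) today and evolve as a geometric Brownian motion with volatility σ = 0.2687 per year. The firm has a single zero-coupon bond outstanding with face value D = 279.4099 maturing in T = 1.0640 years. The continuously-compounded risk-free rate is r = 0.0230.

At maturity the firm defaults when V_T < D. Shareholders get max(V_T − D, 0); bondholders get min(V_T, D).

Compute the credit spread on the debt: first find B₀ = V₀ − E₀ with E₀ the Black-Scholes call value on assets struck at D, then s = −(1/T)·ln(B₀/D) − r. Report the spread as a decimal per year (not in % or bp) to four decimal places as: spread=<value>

spread=0.0015

d₁ = [ln(V₀/D) + (r + σ²/2)T] / (σ√T)
   = [ln(506.9503/279.4099) + (0.0230 + 0.5·0.2687²)·1.0640] / (0.2687·√1.0640)
   = [0.595733 + 0.062882] / 0.277165 = 2.376257
d₂ = d₁ − σ√T = 2.376257 − 0.277165 = 2.099092
N(d₁) = 0.991255,  N(d₂) = 0.982096,  e^(−rT) = 0.975825
E₀ = V₀·N(d₁) − D·e^(−rT)·N(d₂)
   = 506.9503·0.991255 − 279.4099·0.975825·0.982096 = 234.743761
B₀ = V₀ − E₀ = 506.9503 − 234.743761 = 272.206539
spread = −(1/T)·ln(B₀/D) − r = −(1/1.0640)·ln(272.206539/279.4099) − 0.0230 = 0.00154771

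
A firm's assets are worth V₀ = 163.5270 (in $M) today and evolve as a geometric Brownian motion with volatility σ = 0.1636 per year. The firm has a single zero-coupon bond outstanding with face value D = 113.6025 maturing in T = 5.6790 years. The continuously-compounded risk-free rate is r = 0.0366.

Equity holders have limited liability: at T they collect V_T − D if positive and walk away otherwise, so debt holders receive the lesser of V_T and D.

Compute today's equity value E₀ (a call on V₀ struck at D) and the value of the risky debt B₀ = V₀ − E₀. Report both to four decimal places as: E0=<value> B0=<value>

d₁ = [ln(V₀/D) + (r + σ²/2)T] / (σ√T)
   = [ln(163.5270/113.6025) + (0.0366 + 0.5·0.1636²)·5.6790] / (0.1636·√5.6790)
   = [0.364273 + 0.283851] / 0.389869 = 1.662410
d₂ = d₁ − σ√T = 1.662410 − 0.389869 = 1.272541
N(d₁) = 0.951785,  N(d₂) = 0.898410,  e^(−rT) = 0.812328
E₀ = V₀·N(d₁) − D·e^(−rT)·N(d₂)
   = 163.5270·0.951785 − 113.6025·0.812328·0.898410 = 72.735063
B₀ = V₀ − E₀ = 163.5270 − 72.735063 = 90.791937

E0=72.7351 B0=90.7919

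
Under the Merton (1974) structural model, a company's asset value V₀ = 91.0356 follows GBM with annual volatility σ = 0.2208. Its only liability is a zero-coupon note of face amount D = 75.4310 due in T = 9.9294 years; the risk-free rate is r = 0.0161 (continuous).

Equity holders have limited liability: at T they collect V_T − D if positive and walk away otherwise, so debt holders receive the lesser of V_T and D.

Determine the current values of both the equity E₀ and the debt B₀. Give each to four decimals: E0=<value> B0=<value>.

E0=36.9578 B0=54.0778

d₁ = [ln(V₀/D) + (r + σ²/2)T] / (σ√T)
   = [ln(91.0356/75.4310) + (0.0161 + 0.5·0.2208²)·9.9294] / (0.2208·√9.9294)
   = [0.188032 + 0.401906] / 0.695762 = 0.847902
d₂ = d₁ − σ√T = 0.847902 − 0.695762 = 0.152140
N(d₁) = 0.801754,  N(d₂) = 0.560462,  e^(−rT) = 0.852260
E₀ = V₀·N(d₁) − D·e^(−rT)·N(d₂)
   = 91.0356·0.801754 − 75.4310·0.852260·0.560462 = 36.957810
B₀ = V₀ − E₀ = 91.0356 − 36.957810 = 54.077790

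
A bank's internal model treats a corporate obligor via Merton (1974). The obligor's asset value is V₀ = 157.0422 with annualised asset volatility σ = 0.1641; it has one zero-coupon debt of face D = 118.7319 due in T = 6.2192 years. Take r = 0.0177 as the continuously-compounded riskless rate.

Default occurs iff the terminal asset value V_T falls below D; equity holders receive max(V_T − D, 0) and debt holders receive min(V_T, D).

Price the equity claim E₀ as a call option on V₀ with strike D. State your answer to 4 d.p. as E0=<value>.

E0=55.4453

d₁ = [ln(V₀/D) + (r + σ²/2)T] / (σ√T)
   = [ln(157.0422/118.7319) + (0.0177 + 0.5·0.1641²)·6.2192] / (0.1641·√6.2192)
   = [0.279647 + 0.193818] / 0.409238 = 1.156941
d₂ = d₁ − σ√T = 1.156941 − 0.409238 = 0.747703
N(d₁) = 0.876352,  N(d₂) = 0.772680,  e^(−rT) = 0.895763
E₀ = V₀·N(d₁) − D·e^(−rT)·N(d₂)
   = 157.0422·0.876352 − 118.7319·0.895763·0.772680 = 55.445327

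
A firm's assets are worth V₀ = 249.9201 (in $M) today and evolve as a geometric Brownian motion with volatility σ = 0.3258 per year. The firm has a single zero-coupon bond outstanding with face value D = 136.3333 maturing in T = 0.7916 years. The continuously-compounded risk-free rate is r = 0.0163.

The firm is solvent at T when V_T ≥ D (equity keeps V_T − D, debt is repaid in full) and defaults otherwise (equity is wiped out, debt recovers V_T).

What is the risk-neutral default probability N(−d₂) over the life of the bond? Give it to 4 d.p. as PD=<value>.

d₁ = [ln(V₀/D) + (r + σ²/2)T] / (σ√T)
   = [ln(249.9201/136.3333) + (0.0163 + 0.5·0.3258²)·0.7916] / (0.3258·√0.7916)
   = [0.606039 + 0.054916] / 0.289870 = 2.280171
d₂ = d₁ − σ√T = 2.280171 − 0.289870 = 1.990300
risk-neutral PD = N(−d₂) = N(-1.990300) = 0.023279

PD=0.0233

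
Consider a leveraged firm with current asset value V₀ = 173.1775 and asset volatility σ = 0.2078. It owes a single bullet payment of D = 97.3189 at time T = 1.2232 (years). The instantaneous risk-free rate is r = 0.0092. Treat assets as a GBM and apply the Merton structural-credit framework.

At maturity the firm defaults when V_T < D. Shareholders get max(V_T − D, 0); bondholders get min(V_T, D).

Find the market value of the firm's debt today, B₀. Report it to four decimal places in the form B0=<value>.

B0=96.1803

d₁ = [ln(V₀/D) + (r + σ²/2)T] / (σ√T)
   = [ln(173.1775/97.3189) + (0.0092 + 0.5·0.2078²)·1.2232] / (0.2078·√1.2232)
   = [0.576324 + 0.037663] / 0.229823 = 2.671559
d₂ = d₁ − σ√T = 2.671559 − 0.229823 = 2.441735
N(d₁) = 0.996225,  N(d₂) = 0.992692,  e^(−rT) = 0.988810
E₀ = V₀·N(d₁) − D·e^(−rT)·N(d₂)
   = 173.1775·0.996225 − 97.3189·0.988810·0.992692 = 76.997179
B₀ = V₀ − E₀ = 173.1775 − 76.997179 = 96.180321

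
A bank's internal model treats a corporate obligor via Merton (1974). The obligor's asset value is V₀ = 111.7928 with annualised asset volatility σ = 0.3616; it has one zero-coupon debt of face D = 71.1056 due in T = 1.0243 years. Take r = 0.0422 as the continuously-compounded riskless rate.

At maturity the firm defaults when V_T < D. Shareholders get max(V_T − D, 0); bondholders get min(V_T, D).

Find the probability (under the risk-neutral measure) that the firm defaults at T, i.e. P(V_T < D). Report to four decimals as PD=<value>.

PD=0.1207

d₁ = [ln(V₀/D) + (r + σ²/2)T] / (σ√T)
   = [ln(111.7928/71.1056) + (0.0422 + 0.5·0.3616²)·1.0243] / (0.3616·√1.0243)
   = [0.452481 + 0.110191] / 0.365967 = 1.537495
d₂ = d₁ − σ√T = 1.537495 − 0.365967 = 1.171528
risk-neutral PD = N(−d₂) = N(-1.171528) = 0.120693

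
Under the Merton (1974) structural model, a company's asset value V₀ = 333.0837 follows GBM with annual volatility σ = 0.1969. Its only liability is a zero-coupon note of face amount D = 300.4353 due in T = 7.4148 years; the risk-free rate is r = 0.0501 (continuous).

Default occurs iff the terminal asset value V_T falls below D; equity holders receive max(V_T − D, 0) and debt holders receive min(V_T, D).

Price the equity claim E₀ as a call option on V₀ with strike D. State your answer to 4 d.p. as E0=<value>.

E0=140.0882

d₁ = [ln(V₀/D) + (r + σ²/2)T] / (σ√T)
   = [ln(333.0837/300.4353) + (0.0501 + 0.5·0.1969²)·7.4148] / (0.1969·√7.4148)
   = [0.103161 + 0.515216] / 0.536161 = 1.153342
d₂ = d₁ − σ√T = 1.153342 − 0.536161 = 0.617181
N(d₁) = 0.875615,  N(d₂) = 0.731442,  e^(−rT) = 0.689712
E₀ = V₀·N(d₁) − D·e^(−rT)·N(d₂)
   = 333.0837·0.875615 − 300.4353·0.689712·0.731442 = 140.088177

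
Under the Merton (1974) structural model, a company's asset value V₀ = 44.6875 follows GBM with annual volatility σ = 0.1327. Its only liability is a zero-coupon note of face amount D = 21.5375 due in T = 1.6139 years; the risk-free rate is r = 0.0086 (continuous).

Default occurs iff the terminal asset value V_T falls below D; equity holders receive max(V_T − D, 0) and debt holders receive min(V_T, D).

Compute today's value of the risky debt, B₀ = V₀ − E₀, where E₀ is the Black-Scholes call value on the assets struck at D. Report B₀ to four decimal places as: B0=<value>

B0=21.2406

d₁ = [ln(V₀/D) + (r + σ²/2)T] / (σ√T)
   = [ln(44.6875/21.5375) + (0.0086 + 0.5·0.1327²)·1.6139] / (0.1327·√1.6139)
   = [0.729898 + 0.028089] / 0.168581 = 4.496275
d₂ = d₁ − σ√T = 4.496275 − 0.168581 = 4.327694
N(d₁) = 0.999997,  N(d₂) = 0.999992,  e^(−rT) = 0.986216
E₀ = V₀·N(d₁) − D·e^(−rT)·N(d₂)
   = 44.6875·0.999997 − 21.5375·0.986216·0.999992 = 23.446871
B₀ = V₀ − E₀ = 44.6875 − 23.446871 = 21.240629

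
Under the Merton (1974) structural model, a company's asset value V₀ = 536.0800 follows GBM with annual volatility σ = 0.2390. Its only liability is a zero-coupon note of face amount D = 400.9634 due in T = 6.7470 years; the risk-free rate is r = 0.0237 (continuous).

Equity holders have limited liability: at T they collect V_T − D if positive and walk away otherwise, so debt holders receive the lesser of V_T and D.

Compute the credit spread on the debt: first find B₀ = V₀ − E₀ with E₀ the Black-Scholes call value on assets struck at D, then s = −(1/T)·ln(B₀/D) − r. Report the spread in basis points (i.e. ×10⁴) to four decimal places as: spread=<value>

spread=161.9648

d₁ = [ln(V₀/D) + (r + σ²/2)T] / (σ√T)
   = [ln(536.0800/400.9634) + (0.0237 + 0.5·0.2390²)·6.7470] / (0.2390·√6.7470)
   = [0.290413 + 0.352602] / 0.620802 = 1.035781
d₂ = d₁ − σ√T = 1.035781 − 0.620802 = 0.414978
N(d₁) = 0.849848,  N(d₂) = 0.660921,  e^(−rT) = 0.852226
E₀ = V₀·N(d₁) − D·e^(−rT)·N(d₂)
   = 536.0800·0.849848 − 400.9634·0.852226·0.660921 = 229.742153
B₀ = V₀ − E₀ = 536.0800 − 229.742153 = 306.337847
spread = −(1/T)·ln(B₀/D) − r = −(1/6.7470)·ln(306.337847/400.9634) − 0.0237 = 0.01619648
in basis points: 0.01619648 × 10⁴ = 161.9648 bp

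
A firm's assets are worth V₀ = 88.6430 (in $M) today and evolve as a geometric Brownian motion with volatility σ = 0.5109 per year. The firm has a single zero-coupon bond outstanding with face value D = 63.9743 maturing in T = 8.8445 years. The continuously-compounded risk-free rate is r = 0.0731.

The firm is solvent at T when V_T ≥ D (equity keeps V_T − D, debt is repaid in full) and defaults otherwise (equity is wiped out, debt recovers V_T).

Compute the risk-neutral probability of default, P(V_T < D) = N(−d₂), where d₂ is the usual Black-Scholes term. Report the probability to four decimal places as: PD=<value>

PD=0.5476

d₁ = [ln(V₀/D) + (r + σ²/2)T] / (σ√T)
   = [ln(88.6430/63.9743) + (0.0731 + 0.5·0.5109²)·8.8445] / (0.5109·√8.8445)
   = [0.326136 + 1.800823] / 1.519401 = 1.399866
d₂ = d₁ − σ√T = 1.399866 − 1.519401 = -0.119535
risk-neutral PD = N(−d₂) = N(0.119535) = 0.547574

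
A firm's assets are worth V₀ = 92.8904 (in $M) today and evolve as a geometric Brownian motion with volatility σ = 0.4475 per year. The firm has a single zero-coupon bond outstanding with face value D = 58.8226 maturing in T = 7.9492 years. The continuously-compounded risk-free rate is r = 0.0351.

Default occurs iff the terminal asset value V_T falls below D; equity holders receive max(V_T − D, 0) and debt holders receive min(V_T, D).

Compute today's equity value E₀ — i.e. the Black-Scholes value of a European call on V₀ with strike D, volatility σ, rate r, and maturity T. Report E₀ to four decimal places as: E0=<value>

E0=61.0479

d₁ = [ln(V₀/D) + (r + σ²/2)T] / (σ√T)
   = [ln(92.8904/58.8226) + (0.0351 + 0.5·0.4475²)·7.9492] / (0.4475·√7.9492)
   = [0.456894 + 1.074955] / 1.261696 = 1.214119
d₂ = d₁ − σ√T = 1.214119 − 1.261696 = -0.047577
N(d₁) = 0.887649,  N(d₂) = 0.481027,  e^(−rT) = 0.756527
E₀ = V₀·N(d₁) − D·e^(−rT)·N(d₂)
   = 92.8904·0.887649 − 58.8226·0.756527·0.481027 = 61.047943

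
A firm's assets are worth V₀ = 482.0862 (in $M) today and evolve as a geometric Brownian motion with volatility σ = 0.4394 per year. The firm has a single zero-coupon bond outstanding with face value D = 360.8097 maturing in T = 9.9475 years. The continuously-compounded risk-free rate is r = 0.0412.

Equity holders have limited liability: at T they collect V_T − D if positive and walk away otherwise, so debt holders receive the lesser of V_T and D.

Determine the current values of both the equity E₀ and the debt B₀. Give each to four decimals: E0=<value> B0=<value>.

E0=324.5230 B0=157.5632

d₁ = [ln(V₀/D) + (r + σ²/2)T] / (σ√T)
   = [ln(482.0862/360.8097) + (0.0412 + 0.5·0.4394²)·9.9475] / (0.4394·√9.9475)
   = [0.289772 + 1.370131] / 1.385853 = 1.197749
d₂ = d₁ − σ√T = 1.197749 − 1.385853 = -0.188104
N(d₁) = 0.884493,  N(d₂) = 0.425398,  e^(−rT) = 0.663758
E₀ = V₀·N(d₁) − D·e^(−rT)·N(d₂)
   = 482.0862·0.884493 − 360.8097·0.663758·0.425398 = 324.522980
B₀ = V₀ − E₀ = 482.0862 − 324.522980 = 157.563220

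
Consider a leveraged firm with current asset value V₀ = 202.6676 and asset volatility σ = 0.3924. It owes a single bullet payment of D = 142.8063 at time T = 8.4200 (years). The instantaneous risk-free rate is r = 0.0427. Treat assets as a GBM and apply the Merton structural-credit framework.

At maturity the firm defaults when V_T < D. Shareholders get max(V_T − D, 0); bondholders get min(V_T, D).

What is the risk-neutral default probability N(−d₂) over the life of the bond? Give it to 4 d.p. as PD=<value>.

d₁ = [ln(V₀/D) + (r + σ²/2)T] / (σ√T)
   = [ln(202.6676/142.8063) + (0.0427 + 0.5·0.3924²)·8.4200] / (0.3924·√8.4200)
   = [0.350078 + 1.007780] / 1.138636 = 1.192530
d₂ = d₁ − σ√T = 1.192530 − 1.138636 = 0.053894
risk-neutral PD = N(−d₂) = N(-0.053894) = 0.478510

PD=0.4785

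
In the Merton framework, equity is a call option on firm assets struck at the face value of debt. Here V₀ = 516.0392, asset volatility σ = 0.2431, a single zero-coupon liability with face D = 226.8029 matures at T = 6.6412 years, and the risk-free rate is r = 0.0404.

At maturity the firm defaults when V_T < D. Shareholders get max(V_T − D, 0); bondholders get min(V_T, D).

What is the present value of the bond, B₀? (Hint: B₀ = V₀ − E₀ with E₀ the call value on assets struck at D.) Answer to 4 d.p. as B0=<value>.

d₁ = [ln(V₀/D) + (r + σ²/2)T] / (σ√T)
   = [ln(516.0392/226.8029) + (0.0404 + 0.5·0.2431²)·6.6412] / (0.2431·√6.6412)
   = [0.822101 + 0.464544] / 0.626481 = 2.053764
d₂ = d₁ − σ√T = 2.053764 − 0.626481 = 1.427283
N(d₁) = 0.980001,  N(d₂) = 0.923251,  e^(−rT) = 0.764675
E₀ = V₀·N(d₁) − D·e^(−rT)·N(d₂)
   = 516.0392·0.980001 − 226.8029·0.764675·0.923251 = 345.598962
B₀ = V₀ − E₀ = 516.0392 − 345.598962 = 170.440238

B0=170.4402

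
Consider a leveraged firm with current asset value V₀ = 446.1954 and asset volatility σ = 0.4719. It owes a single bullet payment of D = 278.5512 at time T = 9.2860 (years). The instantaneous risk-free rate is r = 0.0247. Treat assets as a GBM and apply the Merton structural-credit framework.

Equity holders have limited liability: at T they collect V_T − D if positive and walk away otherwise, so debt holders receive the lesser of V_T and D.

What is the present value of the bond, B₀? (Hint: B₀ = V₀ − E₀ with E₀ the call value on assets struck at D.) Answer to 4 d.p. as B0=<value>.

B0=141.2389

d₁ = [ln(V₀/D) + (r + σ²/2)T] / (σ√T)
   = [ln(446.1954/278.5512) + (0.0247 + 0.5·0.4719²)·9.2860] / (0.4719·√9.2860)
   = [0.471155 + 1.263312] / 1.438018 = 1.206151
d₂ = d₁ − σ√T = 1.206151 − 1.438018 = -0.231867
N(d₁) = 0.886120,  N(d₂) = 0.408321,  e^(−rT) = 0.795039
E₀ = V₀·N(d₁) − D·e^(−rT)·N(d₂)
   = 446.1954·0.886120 − 278.5512·0.795039·0.408321 = 304.956525
B₀ = V₀ − E₀ = 446.1954 − 304.956525 = 141.238875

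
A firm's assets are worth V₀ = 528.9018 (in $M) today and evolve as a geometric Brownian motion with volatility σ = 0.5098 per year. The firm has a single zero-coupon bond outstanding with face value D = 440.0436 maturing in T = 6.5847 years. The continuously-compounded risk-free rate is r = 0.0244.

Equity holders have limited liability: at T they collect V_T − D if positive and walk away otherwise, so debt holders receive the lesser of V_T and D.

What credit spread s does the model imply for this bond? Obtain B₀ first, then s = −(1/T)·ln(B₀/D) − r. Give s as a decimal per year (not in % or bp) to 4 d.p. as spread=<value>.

spread=0.0773

d₁ = [ln(V₀/D) + (r + σ²/2)T] / (σ√T)
   = [ln(528.9018/440.0436) + (0.0244 + 0.5·0.5098²)·6.5847] / (0.5098·√6.5847)
   = [0.183929 + 1.016335] / 1.308181 = 0.917506
d₂ = d₁ − σ√T = 0.917506 − 1.308181 = -0.390675
N(d₁) = 0.820561,  N(d₂) = 0.348019,  e^(−rT) = 0.851576
E₀ = V₀·N(d₁) − D·e^(−rT)·N(d₂)
   = 528.9018·0.820561 − 440.0436·0.851576·0.348019 = 303.583064
B₀ = V₀ − E₀ = 528.9018 − 303.583064 = 225.318736
spread = −(1/T)·ln(B₀/D) − r = −(1/6.5847)·ln(225.318736/440.0436) − 0.0244 = 0.07725350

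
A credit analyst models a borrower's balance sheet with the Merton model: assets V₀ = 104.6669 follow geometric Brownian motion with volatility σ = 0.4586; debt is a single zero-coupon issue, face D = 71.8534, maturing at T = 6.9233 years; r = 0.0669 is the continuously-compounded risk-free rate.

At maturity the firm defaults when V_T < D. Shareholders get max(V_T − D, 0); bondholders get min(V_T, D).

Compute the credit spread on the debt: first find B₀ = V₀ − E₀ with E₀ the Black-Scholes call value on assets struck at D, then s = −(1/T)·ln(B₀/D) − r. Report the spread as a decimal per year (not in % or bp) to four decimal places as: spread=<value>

spread=0.0394

d₁ = [ln(V₀/D) + (r + σ²/2)T] / (σ√T)
   = [ln(104.6669/71.8534) + (0.0669 + 0.5·0.4586²)·6.9233] / (0.4586·√6.9233)
   = [0.376155 + 1.191202] / 1.206676 = 1.298905
d₂ = d₁ − σ√T = 1.298905 − 1.206676 = 0.092229
N(d₁) = 0.903012,  N(d₂) = 0.536742,  e^(−rT) = 0.629286
E₀ = V₀·N(d₁) − D·e^(−rT)·N(d₂)
   = 104.6669·0.903012 − 71.8534·0.629286·0.536742 = 70.245914
B₀ = V₀ − E₀ = 104.6669 − 70.245914 = 34.420986
spread = −(1/T)·ln(B₀/D) − r = −(1/6.9233)·ln(34.420986/71.8534) − 0.0669 = 0.03940213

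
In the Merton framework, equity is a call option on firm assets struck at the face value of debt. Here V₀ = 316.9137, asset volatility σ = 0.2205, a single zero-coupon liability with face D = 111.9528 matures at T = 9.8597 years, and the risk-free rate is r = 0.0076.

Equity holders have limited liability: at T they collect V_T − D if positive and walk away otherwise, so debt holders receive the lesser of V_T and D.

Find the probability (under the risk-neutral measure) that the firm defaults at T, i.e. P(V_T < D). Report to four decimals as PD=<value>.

d₁ = [ln(V₀/D) + (r + σ²/2)T] / (σ√T)
   = [ln(316.9137/111.9528) + (0.0076 + 0.5·0.2205²)·9.8597] / (0.2205·√9.8597)
   = [1.040552 + 0.314624] / 0.692374 = 1.957291
d₂ = d₁ − σ√T = 1.957291 − 0.692374 = 1.264917
risk-neutral PD = N(−d₂) = N(-1.264917) = 0.102950

PD=0.1030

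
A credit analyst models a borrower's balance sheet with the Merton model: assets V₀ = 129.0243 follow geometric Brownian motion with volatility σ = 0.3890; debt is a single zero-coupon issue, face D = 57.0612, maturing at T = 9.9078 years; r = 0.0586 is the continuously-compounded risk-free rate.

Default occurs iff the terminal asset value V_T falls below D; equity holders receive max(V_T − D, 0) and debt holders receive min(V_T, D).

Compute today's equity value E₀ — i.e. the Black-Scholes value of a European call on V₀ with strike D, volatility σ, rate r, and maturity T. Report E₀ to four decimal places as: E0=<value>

d₁ = [ln(V₀/D) + (r + σ²/2)T] / (σ√T)
   = [ln(129.0243/57.0612) + (0.0586 + 0.5·0.3890²)·9.9078] / (0.3890·√9.9078)
   = [0.815876 + 1.330226] / 1.224442 = 1.752719
d₂ = d₁ − σ√T = 1.752719 − 1.224442 = 0.528277
N(d₁) = 0.960175,  N(d₂) = 0.701346,  e^(−rT) = 0.559564
E₀ = V₀·N(d₁) − D·e^(−rT)·N(d₂)
   = 129.0243·0.960175 − 57.0612·0.559564·0.701346 = 101.492318

E0=101.4923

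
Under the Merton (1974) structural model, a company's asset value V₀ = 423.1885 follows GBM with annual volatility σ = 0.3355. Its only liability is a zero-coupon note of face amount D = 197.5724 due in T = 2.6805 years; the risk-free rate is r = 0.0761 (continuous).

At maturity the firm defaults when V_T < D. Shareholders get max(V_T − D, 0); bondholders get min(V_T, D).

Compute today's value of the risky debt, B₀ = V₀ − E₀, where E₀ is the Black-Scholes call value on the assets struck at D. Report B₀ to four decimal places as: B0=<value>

B0=158.9055

d₁ = [ln(V₀/D) + (r + σ²/2)T] / (σ√T)
   = [ln(423.1885/197.5724) + (0.0761 + 0.5·0.3355²)·2.6805] / (0.3355·√2.6805)
   = [0.761713 + 0.354845] / 0.549288 = 2.032735
d₂ = d₁ − σ√T = 2.032735 − 0.549288 = 1.483446
N(d₁) = 0.978960,  N(d₂) = 0.931022,  e^(−rT) = 0.815474
E₀ = V₀·N(d₁) − D·e^(−rT)·N(d₂)
   = 423.1885·0.978960 − 197.5724·0.815474·0.931022 = 264.283037
B₀ = V₀ − E₀ = 423.1885 − 264.283037 = 158.905463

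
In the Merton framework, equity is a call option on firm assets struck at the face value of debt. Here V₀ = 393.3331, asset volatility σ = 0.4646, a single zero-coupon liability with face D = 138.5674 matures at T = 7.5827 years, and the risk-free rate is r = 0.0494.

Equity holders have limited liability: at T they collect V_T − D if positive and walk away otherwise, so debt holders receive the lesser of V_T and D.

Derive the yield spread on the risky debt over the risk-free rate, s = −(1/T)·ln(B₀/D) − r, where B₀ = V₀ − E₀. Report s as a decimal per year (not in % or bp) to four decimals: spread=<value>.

d₁ = [ln(V₀/D) + (r + σ²/2)T] / (σ√T)
   = [ln(393.3331/138.5674) + (0.0494 + 0.5·0.4646²)·7.5827] / (0.4646·√7.5827)
   = [1.043300 + 1.192960] / 1.279355 = 1.747959
d₂ = d₁ − σ√T = 1.747959 − 1.279355 = 0.468604
N(d₁) = 0.959764,  N(d₂) = 0.680324,  e^(−rT) = 0.687574
E₀ = V₀·N(d₁) − D·e^(−rT)·N(d₂)
   = 393.3331·0.959764 − 138.5674·0.687574·0.680324 = 312.689033
B₀ = V₀ − E₀ = 393.3331 − 312.689033 = 80.644067
spread = −(1/T)·ln(B₀/D) − r = −(1/7.5827)·ln(80.644067/138.5674) − 0.0494 = 0.02198771

spread=0.0220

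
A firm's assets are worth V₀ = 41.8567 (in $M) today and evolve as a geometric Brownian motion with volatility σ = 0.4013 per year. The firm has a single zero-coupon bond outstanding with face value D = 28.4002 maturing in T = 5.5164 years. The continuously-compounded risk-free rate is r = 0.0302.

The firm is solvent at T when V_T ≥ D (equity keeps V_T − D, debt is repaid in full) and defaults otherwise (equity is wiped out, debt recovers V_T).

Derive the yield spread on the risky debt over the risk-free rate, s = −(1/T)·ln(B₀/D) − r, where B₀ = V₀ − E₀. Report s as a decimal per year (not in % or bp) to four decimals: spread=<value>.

d₁ = [ln(V₀/D) + (r + σ²/2)T] / (σ√T)
   = [ln(41.8567/28.4002) + (0.0302 + 0.5·0.4013²)·5.5164] / (0.4013·√5.5164)
   = [0.387856 + 0.610780] / 0.942534 = 1.059523
d₂ = d₁ − σ√T = 1.059523 − 0.942534 = 0.116989
N(d₁) = 0.855319,  N(d₂) = 0.546565,  e^(−rT) = 0.846542
E₀ = V₀·N(d₁) − D·e^(−rT)·N(d₂)
   = 41.8567·0.855319 − 28.4002·0.846542·0.546565 = 22.660326
B₀ = V₀ − E₀ = 41.8567 − 22.660326 = 19.196374
spread = −(1/T)·ln(B₀/D) − r = −(1/5.5164)·ln(19.196374/28.4002) − 0.0302 = 0.04080188

spread=0.0408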